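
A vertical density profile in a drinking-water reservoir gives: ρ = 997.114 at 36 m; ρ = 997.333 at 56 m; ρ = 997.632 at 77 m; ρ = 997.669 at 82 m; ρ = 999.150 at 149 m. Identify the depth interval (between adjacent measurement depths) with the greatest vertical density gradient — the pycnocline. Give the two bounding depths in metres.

82–149 m

Compute the density gradient over each adjacent pair:
  36–56 m: Δρ/Δz = 0.219/20 = 0.011 kg m⁻⁴
  56–77 m: Δρ/Δz = 0.299/21 = 0.014 kg m⁻⁴
  77–82 m: Δρ/Δz = 0.037/5 = 7.4 × 10⁻³ kg m⁻⁴
  82–149 m: Δρ/Δz = 1.481/67 = 0.022 kg m⁻⁴
The largest gradient is in the 82–149 m interval — the pycnocline.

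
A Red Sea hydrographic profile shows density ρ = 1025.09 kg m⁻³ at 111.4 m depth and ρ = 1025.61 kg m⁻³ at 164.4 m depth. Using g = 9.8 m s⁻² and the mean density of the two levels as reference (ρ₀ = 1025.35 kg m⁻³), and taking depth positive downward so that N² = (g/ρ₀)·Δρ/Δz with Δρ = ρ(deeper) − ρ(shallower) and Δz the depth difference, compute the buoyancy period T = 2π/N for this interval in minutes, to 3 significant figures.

Δρ = 1025.61 − 1025.09 = 0.52 kg m⁻³ over Δz = 164.4 − 111.4 = 53 m.
N² = (9.8/1025.35) × (0.52/53) = 9.3774 × 10⁻⁵ s⁻².
N = √(9.3774 × 10⁻⁵) = 9.6837 × 10⁻³ rad s⁻¹, so T = 2π/N = 648.84 s = 10.814 min ≈ 10.8 min.

10.8 min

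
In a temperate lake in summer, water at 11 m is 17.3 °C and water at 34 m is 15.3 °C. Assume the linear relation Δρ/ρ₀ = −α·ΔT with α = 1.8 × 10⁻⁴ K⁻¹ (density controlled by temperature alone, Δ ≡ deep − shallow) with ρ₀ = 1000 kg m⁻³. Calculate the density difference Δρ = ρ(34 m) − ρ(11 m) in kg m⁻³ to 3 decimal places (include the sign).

ΔT = -2.0 K, Δρ/ρ₀ = −αΔT = 3.60 × 10⁻⁴.
Δρ = 1000 × (3.60 × 10⁻⁴) = +0.360 kg m⁻³.
Positive Δρ: denser below, stable.

+0.360 kg m⁻³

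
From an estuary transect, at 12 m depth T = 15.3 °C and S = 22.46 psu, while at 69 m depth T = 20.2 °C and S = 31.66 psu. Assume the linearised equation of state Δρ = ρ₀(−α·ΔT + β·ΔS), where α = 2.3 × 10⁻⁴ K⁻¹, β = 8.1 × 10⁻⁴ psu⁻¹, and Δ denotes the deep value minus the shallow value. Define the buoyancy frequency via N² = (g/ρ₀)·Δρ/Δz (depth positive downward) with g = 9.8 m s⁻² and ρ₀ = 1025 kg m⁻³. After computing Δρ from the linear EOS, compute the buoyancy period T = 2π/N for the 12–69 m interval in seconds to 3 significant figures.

191 s

ΔT = +4.9 K, ΔS = +9.20 psu (deep − shallow).
Δρ/ρ₀ = −αΔT + βΔS = -1.127 × 10⁻³ + 7.452 × 10⁻³ = 6.325 × 10⁻³, so Δρ ≈ 6.483 kg m⁻³.
N² = (g/ρ₀)·Δρ/Δz = g·(Δρ/ρ₀)/Δz = 9.8 × 6.325 × 10⁻³ / 57 = 1.0875 × 10⁻³ s⁻².
N = √(1.0875 × 10⁻³) = 0.032977 rad s⁻¹ → T = 2π/N = 190.53 s ≈ 191 s.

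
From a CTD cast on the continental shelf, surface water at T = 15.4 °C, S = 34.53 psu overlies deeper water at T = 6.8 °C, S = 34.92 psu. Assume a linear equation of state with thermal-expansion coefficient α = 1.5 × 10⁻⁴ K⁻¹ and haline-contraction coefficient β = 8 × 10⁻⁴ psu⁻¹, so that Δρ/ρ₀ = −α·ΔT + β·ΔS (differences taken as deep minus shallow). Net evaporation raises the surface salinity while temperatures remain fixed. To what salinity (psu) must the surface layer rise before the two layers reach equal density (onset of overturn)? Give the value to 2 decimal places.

Neutral buoyancy requires −α(T_deep − T_surf) + β(S_deep − S_surf′) = 0.
S_surf′ = S_deep − (α/β)·ΔT = 34.92 − (1.5 × 10⁻⁴/8 × 10⁻⁴)·(-8.6) = 36.5325 psu.
Increase required: 36.5325 − 34.53 = 2.0025 psu.

36.53 psu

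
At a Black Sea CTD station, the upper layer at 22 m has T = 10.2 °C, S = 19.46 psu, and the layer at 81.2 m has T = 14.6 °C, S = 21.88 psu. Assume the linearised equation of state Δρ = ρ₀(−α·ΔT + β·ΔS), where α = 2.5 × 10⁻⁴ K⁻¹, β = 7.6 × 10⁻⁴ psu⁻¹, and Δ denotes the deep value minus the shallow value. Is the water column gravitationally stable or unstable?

stable

ΔT = 14.6 − 10.2 = +4.4 K and ΔS = 21.88 − 19.46 = +2.42 psu (deep − shallow).
−αΔT = -1.10 × 10⁻³; βΔS = 1.8392 × 10⁻³; sum Δρ/ρ₀ = 7.392 × 10⁻⁴.
Δρ/ρ₀ > 0, so Δρ > 0: deeper water is denser → statically stable.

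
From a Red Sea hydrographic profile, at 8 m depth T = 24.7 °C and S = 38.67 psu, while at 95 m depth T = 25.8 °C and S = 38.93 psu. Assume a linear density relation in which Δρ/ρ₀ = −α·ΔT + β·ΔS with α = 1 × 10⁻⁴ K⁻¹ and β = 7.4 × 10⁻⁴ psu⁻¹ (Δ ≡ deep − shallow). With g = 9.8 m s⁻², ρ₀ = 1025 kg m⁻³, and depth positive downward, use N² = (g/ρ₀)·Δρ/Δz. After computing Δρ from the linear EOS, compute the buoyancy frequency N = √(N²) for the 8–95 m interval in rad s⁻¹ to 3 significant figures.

ΔT = +1.1 K, ΔS = +0.26 psu (deep − shallow).
Δρ/ρ₀ = −αΔT + βΔS = -1.10 × 10⁻⁴ + 1.924 × 10⁻⁴ = 8.24 × 10⁻⁵, so Δρ ≈ 0.08446 kg m⁻³.
N² = (g/ρ₀)·Δρ/Δz = g·(Δρ/ρ₀)/Δz = 9.8 × 8.24 × 10⁻⁵ / 87 = 9.2818 × 10⁻⁶ s⁻².
N = √(9.2818 × 10⁻⁶) = 3.0466 × 10⁻³ rad s⁻¹ ≈ 3.05 × 10⁻³ rad s⁻¹.

3.05 × 10⁻³ rad s⁻¹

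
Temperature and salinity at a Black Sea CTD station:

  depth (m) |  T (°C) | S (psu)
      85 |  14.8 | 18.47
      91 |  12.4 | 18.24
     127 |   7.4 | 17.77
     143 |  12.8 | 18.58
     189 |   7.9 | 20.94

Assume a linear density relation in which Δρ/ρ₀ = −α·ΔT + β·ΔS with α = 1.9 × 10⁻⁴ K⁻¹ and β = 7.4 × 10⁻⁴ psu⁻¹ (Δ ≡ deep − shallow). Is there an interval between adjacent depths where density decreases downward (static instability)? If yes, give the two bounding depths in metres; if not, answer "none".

127–143 m

Evaluate Δρ/ρ₀ = −αΔT + βΔS across each adjacent pair:
  85–91 m: −αΔT+βΔS = −(1.9 × 10⁻⁴)(-2.4)+(7.4 × 10⁻⁴)(-0.23) = 2.9 × 10⁻⁴ → stable
  91–127 m: −αΔT+βΔS = −(1.9 × 10⁻⁴)(-5.0)+(7.4 × 10⁻⁴)(-0.47) = 6.0 × 10⁻⁴ → stable
  127–143 m: −αΔT+βΔS = −(1.9 × 10⁻⁴)(+5.4)+(7.4 × 10⁻⁴)(+0.81) = -4.3 × 10⁻⁴ → UNSTABLE
  143–189 m: −αΔT+βΔS = −(1.9 × 10⁻⁴)(-4.9)+(7.4 × 10⁻⁴)(+2.36) = 2.7 × 10⁻³ → stable
The 127–143 m interval has Δρ < 0: lighter water underlies denser water.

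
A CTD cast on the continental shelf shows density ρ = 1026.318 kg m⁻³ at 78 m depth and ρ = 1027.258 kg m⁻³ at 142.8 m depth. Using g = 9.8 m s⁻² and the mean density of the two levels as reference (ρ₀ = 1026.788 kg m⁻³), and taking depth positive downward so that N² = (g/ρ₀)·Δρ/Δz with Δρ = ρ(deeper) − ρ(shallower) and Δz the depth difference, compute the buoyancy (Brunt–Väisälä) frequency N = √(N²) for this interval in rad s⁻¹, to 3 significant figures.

Δρ = 1027.258 − 1026.318 = 0.940 kg m⁻³ over Δz = 142.8 − 78 = 64.8 m.
N² = (9.8/1026.788) × (0.940/64.8) = 1.3845 × 10⁻⁴ s⁻².
N = √(1.3845 × 10⁻⁴) = 0.011766 rad s⁻¹ ≈ 0.0118 rad s⁻¹.
Since Δρ > 0 the layer is stably stratified.

0.0118 rad s⁻¹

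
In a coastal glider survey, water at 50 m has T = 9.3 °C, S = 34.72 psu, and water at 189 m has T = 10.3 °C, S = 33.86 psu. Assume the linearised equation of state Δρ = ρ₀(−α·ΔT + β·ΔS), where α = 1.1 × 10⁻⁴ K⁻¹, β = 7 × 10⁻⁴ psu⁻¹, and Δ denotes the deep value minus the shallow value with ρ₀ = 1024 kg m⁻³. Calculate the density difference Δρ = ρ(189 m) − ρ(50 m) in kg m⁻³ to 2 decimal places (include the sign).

ΔT = +1.0 K, ΔS = -0.86 psu (deep − shallow).
Δρ/ρ₀ = −(1.1 × 10⁻⁴)(+1.0) + (7 × 10⁻⁴)(-0.86) = -7.12 × 10⁻⁴.
Δρ = 1024 × (-7.12 × 10⁻⁴) = -0.73 kg m⁻³.
Negative Δρ: lighter below, statically unstable.

-0.73 kg m⁻³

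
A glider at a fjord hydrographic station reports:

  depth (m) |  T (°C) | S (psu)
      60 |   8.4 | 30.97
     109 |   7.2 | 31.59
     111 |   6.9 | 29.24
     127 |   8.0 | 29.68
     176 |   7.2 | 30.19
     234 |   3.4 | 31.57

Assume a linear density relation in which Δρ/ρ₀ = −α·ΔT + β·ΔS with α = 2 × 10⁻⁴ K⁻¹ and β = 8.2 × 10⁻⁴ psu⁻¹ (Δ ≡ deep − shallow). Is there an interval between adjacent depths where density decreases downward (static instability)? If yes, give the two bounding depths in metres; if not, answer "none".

109–111 m

Evaluate Δρ/ρ₀ = −αΔT + βΔS across each adjacent pair:
  60–109 m: −αΔT+βΔS = −(2 × 10⁻⁴)(-1.2)+(8.2 × 10⁻⁴)(+0.62) = 7.5 × 10⁻⁴ → stable
  109–111 m: −αΔT+βΔS = −(2 × 10⁻⁴)(-0.3)+(8.2 × 10⁻⁴)(-2.35) = -1.9 × 10⁻³ → UNSTABLE
  111–127 m: −αΔT+βΔS = −(2 × 10⁻⁴)(+1.1)+(8.2 × 10⁻⁴)(+0.44) = 1.4 × 10⁻⁴ → stable
  127–176 m: −αΔT+βΔS = −(2 × 10⁻⁴)(-0.8)+(8.2 × 10⁻⁴)(+0.51) = 5.8 × 10⁻⁴ → stable
  176–234 m: −αΔT+βΔS = −(2 × 10⁻⁴)(-3.8)+(8.2 × 10⁻⁴)(+1.38) = 1.9 × 10⁻³ → stable
The 109–111 m interval has Δρ < 0: lighter water underlies denser water.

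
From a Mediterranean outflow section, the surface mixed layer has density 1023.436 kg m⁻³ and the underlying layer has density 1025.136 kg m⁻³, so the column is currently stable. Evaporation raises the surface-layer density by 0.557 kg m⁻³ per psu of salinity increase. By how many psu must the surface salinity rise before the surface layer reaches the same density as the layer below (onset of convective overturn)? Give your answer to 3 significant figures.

3.05 psu

Density deficit of the surface layer: 1025.136 − 1023.436 = 1.7 kg m⁻³.
Required change = 1.7 / 0.557 = 3.05 psu.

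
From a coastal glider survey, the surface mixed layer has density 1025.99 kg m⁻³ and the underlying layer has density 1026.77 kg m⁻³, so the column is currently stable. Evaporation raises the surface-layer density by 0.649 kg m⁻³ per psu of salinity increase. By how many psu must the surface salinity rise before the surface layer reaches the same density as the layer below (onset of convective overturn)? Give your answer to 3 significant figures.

Density deficit of the surface layer: 1026.77 − 1025.99 = 0.78 kg m⁻³.
Required change = 0.78 / 0.649 = 1.20 psu.

1.20 psu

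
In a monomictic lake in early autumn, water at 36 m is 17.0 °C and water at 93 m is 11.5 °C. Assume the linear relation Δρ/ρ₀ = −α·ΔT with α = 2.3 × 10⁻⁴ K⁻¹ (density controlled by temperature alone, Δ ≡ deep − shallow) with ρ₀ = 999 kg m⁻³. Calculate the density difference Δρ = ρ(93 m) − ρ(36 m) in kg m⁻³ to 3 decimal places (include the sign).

ΔT = -5.5 K, Δρ/ρ₀ = −αΔT = 1.265 × 10⁻³.
Δρ = 999 × (1.265 × 10⁻³) = +1.264 kg m⁻³.
Positive Δρ: denser below, stable.

+1.264 kg m⁻³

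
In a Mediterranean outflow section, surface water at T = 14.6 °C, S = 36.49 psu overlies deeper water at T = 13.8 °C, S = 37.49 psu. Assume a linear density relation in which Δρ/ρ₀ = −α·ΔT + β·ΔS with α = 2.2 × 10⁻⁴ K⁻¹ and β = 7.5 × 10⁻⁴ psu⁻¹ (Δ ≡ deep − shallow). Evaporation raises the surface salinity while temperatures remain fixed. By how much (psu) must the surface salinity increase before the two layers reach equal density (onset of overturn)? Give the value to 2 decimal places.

1.23 psu

Neutral buoyancy requires −α(T_deep − T_surf) + β(S_deep − S_surf′) = 0.
S_surf′ = S_deep − (α/β)·ΔT = 37.49 − (2.2 × 10⁻⁴/7.5 × 10⁻⁴)·(-0.8) = 37.7247 psu.
Increase required: 37.7247 − 36.49 = 1.2347 psu.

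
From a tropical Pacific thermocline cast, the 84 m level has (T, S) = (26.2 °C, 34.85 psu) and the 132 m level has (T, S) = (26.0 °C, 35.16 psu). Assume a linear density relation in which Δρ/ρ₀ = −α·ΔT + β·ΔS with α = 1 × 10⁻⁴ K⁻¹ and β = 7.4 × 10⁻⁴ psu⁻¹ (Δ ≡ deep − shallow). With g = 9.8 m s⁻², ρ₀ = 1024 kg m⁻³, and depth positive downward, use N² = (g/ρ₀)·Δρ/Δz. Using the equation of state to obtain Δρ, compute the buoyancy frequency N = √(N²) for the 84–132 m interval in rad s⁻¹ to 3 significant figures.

7.14 × 10⁻³ rad s⁻¹

ΔT = -0.2 K, ΔS = +0.31 psu (deep − shallow).
Δρ/ρ₀ = −αΔT + βΔS = 2.00 × 10⁻⁵ + 2.294 × 10⁻⁴ = 2.494 × 10⁻⁴, so Δρ ≈ 0.2554 kg m⁻³.
N² = (g/ρ₀)·Δρ/Δz = g·(Δρ/ρ₀)/Δz = 9.8 × 2.494 × 10⁻⁴ / 48 = 5.0919 × 10⁻⁵ s⁻².
N = √(5.0919 × 10⁻⁵) = 7.1358 × 10⁻³ rad s⁻¹ ≈ 7.14 × 10⁻³ rad s⁻¹.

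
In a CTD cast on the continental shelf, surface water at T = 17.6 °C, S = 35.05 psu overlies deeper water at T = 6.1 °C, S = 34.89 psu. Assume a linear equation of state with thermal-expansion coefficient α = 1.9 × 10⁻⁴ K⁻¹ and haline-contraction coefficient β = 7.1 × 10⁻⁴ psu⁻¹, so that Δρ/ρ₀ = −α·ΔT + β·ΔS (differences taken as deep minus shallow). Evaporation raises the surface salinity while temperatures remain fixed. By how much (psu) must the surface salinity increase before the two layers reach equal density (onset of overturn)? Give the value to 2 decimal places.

2.92 psu

Neutral buoyancy requires −α(T_deep − T_surf) + β(S_deep − S_surf′) = 0.
S_surf′ = S_deep − (α/β)·ΔT = 34.89 − (1.9 × 10⁻⁴/7.1 × 10⁻⁴)·(-11.5) = 37.9675 psu.
Increase required: 37.9675 − 35.05 = 2.9175 psu.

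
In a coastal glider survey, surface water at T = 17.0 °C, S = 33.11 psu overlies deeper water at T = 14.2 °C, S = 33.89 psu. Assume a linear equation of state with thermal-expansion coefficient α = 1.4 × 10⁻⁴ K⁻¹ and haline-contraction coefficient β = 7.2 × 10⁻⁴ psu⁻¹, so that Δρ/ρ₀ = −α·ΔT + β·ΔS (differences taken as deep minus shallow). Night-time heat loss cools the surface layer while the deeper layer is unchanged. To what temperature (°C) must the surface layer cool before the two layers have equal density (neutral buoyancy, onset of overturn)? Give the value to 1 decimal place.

Neutral buoyancy requires Δρ = 0, i.e. −α(T_deep − T_surf′) + β(S_deep − S_surf) = 0.
T_surf′ = T_deep − (β/α)·ΔS = 14.2 − (7.2 × 10⁻⁴/1.4 × 10⁻⁴)·(+0.78) = 10.189 °C.
Cooling required: 17.0 − (10.189) = 6.811 °C.

10.2 °C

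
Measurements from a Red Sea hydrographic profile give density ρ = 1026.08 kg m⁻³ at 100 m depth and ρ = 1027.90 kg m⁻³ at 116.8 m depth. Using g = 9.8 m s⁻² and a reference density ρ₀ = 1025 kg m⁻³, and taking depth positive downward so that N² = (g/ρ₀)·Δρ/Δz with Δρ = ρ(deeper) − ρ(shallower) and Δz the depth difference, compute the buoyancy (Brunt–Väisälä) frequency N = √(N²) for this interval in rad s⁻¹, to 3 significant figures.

Δρ = 1027.90 − 1026.08 = 1.82 kg m⁻³ over Δz = 116.8 − 100 = 16.8 m.
N² = (9.8/1025) × (1.82/16.8) = 1.0358 × 10⁻³ s⁻².
N = √(1.0358 × 10⁻³) = 0.032184 rad s⁻¹ ≈ 0.0322 rad s⁻¹.
N² > 0, so the interval is statically stable.

0.0322 rad s⁻¹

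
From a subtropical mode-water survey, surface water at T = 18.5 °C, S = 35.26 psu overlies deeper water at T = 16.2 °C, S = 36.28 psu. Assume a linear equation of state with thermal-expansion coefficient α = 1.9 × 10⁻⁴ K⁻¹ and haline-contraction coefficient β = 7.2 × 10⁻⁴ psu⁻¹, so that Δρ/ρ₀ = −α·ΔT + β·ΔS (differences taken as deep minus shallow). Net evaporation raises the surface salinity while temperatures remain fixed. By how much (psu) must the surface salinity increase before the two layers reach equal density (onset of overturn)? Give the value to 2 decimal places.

1.63 psu

Neutral buoyancy requires −α(T_deep − T_surf) + β(S_deep − S_surf′) = 0.
S_surf′ = S_deep − (α/β)·ΔT = 36.28 − (1.9 × 10⁻⁴/7.2 × 10⁻⁴)·(-2.3) = 36.8869 psu.
Increase required: 36.8869 − 35.26 = 1.6269 psu.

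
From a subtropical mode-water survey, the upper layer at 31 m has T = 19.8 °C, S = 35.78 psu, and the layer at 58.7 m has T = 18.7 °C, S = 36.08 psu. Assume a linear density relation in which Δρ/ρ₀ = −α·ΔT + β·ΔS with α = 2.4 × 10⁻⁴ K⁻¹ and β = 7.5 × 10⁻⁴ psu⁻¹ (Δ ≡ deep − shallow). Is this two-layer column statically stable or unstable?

ΔT = 18.7 − 19.8 = -1.1 K and ΔS = 36.08 − 35.78 = +0.30 psu (deep − shallow).
−αΔT = 2.64 × 10⁻⁴; βΔS = 2.25 × 10⁻⁴; sum Δρ/ρ₀ = 4.89 × 10⁻⁴.
Δρ/ρ₀ > 0, so Δρ > 0: deeper water is denser → statically stable.

stable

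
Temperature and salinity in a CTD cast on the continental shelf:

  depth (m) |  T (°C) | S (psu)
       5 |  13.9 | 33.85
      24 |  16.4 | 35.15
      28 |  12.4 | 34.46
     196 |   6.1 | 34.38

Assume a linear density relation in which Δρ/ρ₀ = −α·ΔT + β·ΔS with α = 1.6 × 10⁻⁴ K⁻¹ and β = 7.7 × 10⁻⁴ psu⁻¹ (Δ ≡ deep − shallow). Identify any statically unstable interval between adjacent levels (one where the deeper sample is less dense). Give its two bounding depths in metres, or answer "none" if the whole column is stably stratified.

Evaluate Δρ/ρ₀ = −αΔT + βΔS across each adjacent pair:
  5–24 m: −αΔT+βΔS = −(1.6 × 10⁻⁴)(+2.5)+(7.7 × 10⁻⁴)(+1.30) = 6.0 × 10⁻⁴ → stable
  24–28 m: −αΔT+βΔS = −(1.6 × 10⁻⁴)(-4.0)+(7.7 × 10⁻⁴)(-0.69) = 1.1 × 10⁻⁴ → stable
  28–196 m: −αΔT+βΔS = −(1.6 × 10⁻⁴)(-6.3)+(7.7 × 10⁻⁴)(-0.08) = 9.5 × 10⁻⁴ → stable
Every interval has Δρ > 0: the column is stably stratified throughout.

none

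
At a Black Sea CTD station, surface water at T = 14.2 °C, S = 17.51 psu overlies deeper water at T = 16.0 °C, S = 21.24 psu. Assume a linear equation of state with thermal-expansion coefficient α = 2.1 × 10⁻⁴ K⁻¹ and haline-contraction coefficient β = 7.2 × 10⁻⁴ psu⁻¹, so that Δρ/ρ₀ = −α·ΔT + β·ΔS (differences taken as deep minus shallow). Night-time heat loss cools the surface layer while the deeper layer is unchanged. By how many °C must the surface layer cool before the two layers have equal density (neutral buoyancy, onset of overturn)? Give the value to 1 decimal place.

Neutral buoyancy requires Δρ = 0, i.e. −α(T_deep − T_surf′) + β(S_deep − S_surf) = 0.
T_surf′ = T_deep − (β/α)·ΔS = 16.0 − (7.2 × 10⁻⁴/2.1 × 10⁻⁴)·(+3.73) = 3.211 °C.
Cooling required: 14.2 − (3.211) = 10.989 °C.

11.0 °C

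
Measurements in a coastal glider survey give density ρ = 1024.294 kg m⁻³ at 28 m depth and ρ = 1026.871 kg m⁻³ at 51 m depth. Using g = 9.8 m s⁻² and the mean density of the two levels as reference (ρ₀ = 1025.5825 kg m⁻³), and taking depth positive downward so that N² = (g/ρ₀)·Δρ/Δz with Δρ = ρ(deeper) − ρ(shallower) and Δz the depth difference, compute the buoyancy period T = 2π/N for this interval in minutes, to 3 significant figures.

3.20 min

Δρ = 1026.871 − 1024.294 = 2.577 kg m⁻³ over Δz = 51 − 28 = 23 m.
N² = (9.8/1025.5825) × (2.577/23) = 1.0706 × 10⁻³ s⁻².
N = √(1.0706 × 10⁻³) = 0.032720 rad s⁻¹, so T = 2π/N = 192.03 s = 3.2005 min ≈ 3.20 min.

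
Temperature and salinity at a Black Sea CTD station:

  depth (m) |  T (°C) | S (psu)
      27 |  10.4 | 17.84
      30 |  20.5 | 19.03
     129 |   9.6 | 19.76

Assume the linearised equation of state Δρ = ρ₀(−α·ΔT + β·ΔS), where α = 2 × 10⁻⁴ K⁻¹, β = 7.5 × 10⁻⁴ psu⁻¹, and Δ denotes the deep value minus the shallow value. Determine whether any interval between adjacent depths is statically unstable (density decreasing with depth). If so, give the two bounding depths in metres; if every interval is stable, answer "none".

Evaluate Δρ/ρ₀ = −αΔT + βΔS across each adjacent pair:
  27–30 m: −αΔT+βΔS = −(2 × 10⁻⁴)(+10.1)+(7.5 × 10⁻⁴)(+1.19) = -1.1 × 10⁻³ → UNSTABLE
  30–129 m: −αΔT+βΔS = −(2 × 10⁻⁴)(-10.9)+(7.5 × 10⁻⁴)(+0.73) = 2.7 × 10⁻³ → stable
The 27–30 m interval has Δρ < 0: lighter water underlies denser water.

27–30 m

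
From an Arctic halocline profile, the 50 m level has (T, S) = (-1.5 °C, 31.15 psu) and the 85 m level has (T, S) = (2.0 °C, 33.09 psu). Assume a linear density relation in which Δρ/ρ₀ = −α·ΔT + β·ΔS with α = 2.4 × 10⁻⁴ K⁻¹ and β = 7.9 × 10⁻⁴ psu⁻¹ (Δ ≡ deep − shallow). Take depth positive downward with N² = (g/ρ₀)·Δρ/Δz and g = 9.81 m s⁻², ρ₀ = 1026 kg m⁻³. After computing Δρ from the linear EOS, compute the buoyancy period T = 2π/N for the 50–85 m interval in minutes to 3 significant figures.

7.52 min

ΔT = +3.5 K, ΔS = +1.94 psu (deep − shallow).
Δρ/ρ₀ = −αΔT + βΔS = -8.40 × 10⁻⁴ + 1.5326 × 10⁻³ = 6.926 × 10⁻⁴, so Δρ ≈ 0.7106 kg m⁻³.
N² = (g/ρ₀)·Δρ/Δz = g·(Δρ/ρ₀)/Δz = 9.81 × 6.926 × 10⁻⁴ / 35 = 1.9413 × 10⁻⁴ s⁻².
N = √(1.9413 × 10⁻⁴) = 0.013933 rad s⁻¹ → T = 2π/N = 450.96 s = 7.5160 min ≈ 7.52 min.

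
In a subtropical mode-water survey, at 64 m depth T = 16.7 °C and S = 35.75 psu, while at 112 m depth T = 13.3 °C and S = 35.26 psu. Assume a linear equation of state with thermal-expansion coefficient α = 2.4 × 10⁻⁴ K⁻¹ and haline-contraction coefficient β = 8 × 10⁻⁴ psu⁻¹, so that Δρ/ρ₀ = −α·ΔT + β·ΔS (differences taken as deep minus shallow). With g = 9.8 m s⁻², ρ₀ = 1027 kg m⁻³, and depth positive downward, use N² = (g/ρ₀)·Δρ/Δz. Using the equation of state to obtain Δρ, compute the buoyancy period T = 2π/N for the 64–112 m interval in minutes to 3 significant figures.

ΔT = -3.4 K, ΔS = -0.49 psu (deep − shallow).
Δρ/ρ₀ = −αΔT + βΔS = 8.16 × 10⁻⁴ − 3.92 × 10⁻⁴ = 4.24 × 10⁻⁴, so Δρ ≈ 0.4354 kg m⁻³.
N² = (g/ρ₀)·Δρ/Δz = g·(Δρ/ρ₀)/Δz = 9.8 × 4.24 × 10⁻⁴ / 48 = 8.6567 × 10⁻⁵ s⁻².
N = √(8.6567 × 10⁻⁵) = 9.3041 × 10⁻³ rad s⁻¹ → T = 2π/N = 675.31 s = 11.255 min ≈ 11.3 min.

11.3 min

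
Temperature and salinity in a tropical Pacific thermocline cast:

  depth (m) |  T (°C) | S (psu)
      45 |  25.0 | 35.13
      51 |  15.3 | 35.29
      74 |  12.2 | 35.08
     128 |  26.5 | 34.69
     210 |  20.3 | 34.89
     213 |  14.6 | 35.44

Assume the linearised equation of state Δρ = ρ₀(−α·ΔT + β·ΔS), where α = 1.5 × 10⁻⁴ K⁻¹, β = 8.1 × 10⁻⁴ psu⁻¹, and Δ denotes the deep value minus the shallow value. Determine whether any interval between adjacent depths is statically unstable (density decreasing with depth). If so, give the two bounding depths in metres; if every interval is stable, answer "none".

74–128 m

Evaluate Δρ/ρ₀ = −αΔT + βΔS across each adjacent pair:
  45–51 m: −αΔT+βΔS = −(1.5 × 10⁻⁴)(-9.7)+(8.1 × 10⁻⁴)(+0.16) = 1.6 × 10⁻³ → stable
  51–74 m: −αΔT+βΔS = −(1.5 × 10⁻⁴)(-3.1)+(8.1 × 10⁻⁴)(-0.21) = 2.9 × 10⁻⁴ → stable
  74–128 m: −αΔT+βΔS = −(1.5 × 10⁻⁴)(+14.3)+(8.1 × 10⁻⁴)(-0.39) = -2.5 × 10⁻³ → UNSTABLE
  128–210 m: −αΔT+βΔS = −(1.5 × 10⁻⁴)(-6.2)+(8.1 × 10⁻⁴)(+0.20) = 1.1 × 10⁻³ → stable
  210–213 m: −αΔT+βΔS = −(1.5 × 10⁻⁴)(-5.7)+(8.1 × 10⁻⁴)(+0.55) = 1.3 × 10⁻³ → stable
The 74–128 m interval has Δρ < 0: lighter water underlies denser water.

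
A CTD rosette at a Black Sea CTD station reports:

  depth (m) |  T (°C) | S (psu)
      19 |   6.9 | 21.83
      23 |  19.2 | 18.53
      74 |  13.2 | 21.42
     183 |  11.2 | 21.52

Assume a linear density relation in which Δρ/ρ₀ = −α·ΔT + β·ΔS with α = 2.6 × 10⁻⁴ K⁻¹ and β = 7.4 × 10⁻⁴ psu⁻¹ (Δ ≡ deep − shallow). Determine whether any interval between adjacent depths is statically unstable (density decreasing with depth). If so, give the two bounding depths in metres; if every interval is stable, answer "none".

Evaluate Δρ/ρ₀ = −αΔT + βΔS across each adjacent pair:
  19–23 m: −αΔT+βΔS = −(2.6 × 10⁻⁴)(+12.3)+(7.4 × 10⁻⁴)(-3.30) = -5.6 × 10⁻³ → UNSTABLE
  23–74 m: −αΔT+βΔS = −(2.6 × 10⁻⁴)(-6.0)+(7.4 × 10⁻⁴)(+2.89) = 3.7 × 10⁻³ → stable
  74–183 m: −αΔT+βΔS = −(2.6 × 10⁻⁴)(-2.0)+(7.4 × 10⁻⁴)(+0.10) = 5.9 × 10⁻⁴ → stable
The 19–23 m interval has Δρ < 0: lighter water underlies denser water.

19–23 m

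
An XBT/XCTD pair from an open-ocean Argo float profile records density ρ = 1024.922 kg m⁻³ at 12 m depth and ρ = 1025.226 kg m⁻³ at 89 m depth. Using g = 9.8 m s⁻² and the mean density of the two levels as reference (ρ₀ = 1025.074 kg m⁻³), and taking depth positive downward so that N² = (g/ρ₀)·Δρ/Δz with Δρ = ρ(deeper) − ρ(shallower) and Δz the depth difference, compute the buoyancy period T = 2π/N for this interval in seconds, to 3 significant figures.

Δρ = 1025.226 − 1024.922 = 0.304 kg m⁻³ over Δz = 89 − 12 = 77 m.
N² = (9.8/1025.074) × (0.304/77) = 3.7745 × 10⁻⁵ s⁻².
N = √(3.7745 × 10⁻⁵) = 6.1437 × 10⁻³ rad s⁻¹, so T = 2π/N = 1.0227 × 10³ s ≈ 1.02 × 10³ s.

1.02 × 10³ s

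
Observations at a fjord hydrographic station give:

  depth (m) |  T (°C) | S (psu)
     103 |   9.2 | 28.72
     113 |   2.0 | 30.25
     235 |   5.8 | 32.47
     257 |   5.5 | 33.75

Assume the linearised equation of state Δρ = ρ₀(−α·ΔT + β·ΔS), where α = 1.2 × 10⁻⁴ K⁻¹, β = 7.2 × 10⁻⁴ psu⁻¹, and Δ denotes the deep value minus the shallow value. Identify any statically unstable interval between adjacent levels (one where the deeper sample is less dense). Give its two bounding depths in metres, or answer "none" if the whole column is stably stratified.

none

Evaluate Δρ/ρ₀ = −αΔT + βΔS across each adjacent pair:
  103–113 m: −αΔT+βΔS = −(1.2 × 10⁻⁴)(-7.2)+(7.2 × 10⁻⁴)(+1.53) = 2.0 × 10⁻³ → stable
  113–235 m: −αΔT+βΔS = −(1.2 × 10⁻⁴)(+3.8)+(7.2 × 10⁻⁴)(+2.22) = 1.1 × 10⁻³ → stable
  235–257 m: −αΔT+βΔS = −(1.2 × 10⁻⁴)(-0.3)+(7.2 × 10⁻⁴)(+1.28) = 9.6 × 10⁻⁴ → stable
Every interval has Δρ > 0: the column is stably stratified throughout.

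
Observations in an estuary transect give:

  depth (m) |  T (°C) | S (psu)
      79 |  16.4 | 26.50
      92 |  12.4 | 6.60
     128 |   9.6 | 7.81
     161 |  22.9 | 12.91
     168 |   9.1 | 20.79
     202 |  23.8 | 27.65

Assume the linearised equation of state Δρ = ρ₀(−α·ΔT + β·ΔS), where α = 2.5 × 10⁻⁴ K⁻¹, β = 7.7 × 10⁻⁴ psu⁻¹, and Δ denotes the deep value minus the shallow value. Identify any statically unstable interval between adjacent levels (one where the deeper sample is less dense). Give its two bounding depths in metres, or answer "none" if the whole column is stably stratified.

Evaluate Δρ/ρ₀ = −αΔT + βΔS across each adjacent pair:
  79–92 m: −αΔT+βΔS = −(2.5 × 10⁻⁴)(-4.0)+(7.7 × 10⁻⁴)(-19.90) = -0.014 → UNSTABLE
  92–128 m: −αΔT+βΔS = −(2.5 × 10⁻⁴)(-2.8)+(7.7 × 10⁻⁴)(+1.21) = 1.6 × 10⁻³ → stable
  128–161 m: −αΔT+βΔS = −(2.5 × 10⁻⁴)(+13.3)+(7.7 × 10⁻⁴)(+5.10) = 6.0 × 10⁻⁴ → stable
  161–168 m: −αΔT+βΔS = −(2.5 × 10⁻⁴)(-13.8)+(7.7 × 10⁻⁴)(+7.88) = 9.5 × 10⁻³ → stable
  168–202 m: −αΔT+βΔS = −(2.5 × 10⁻⁴)(+14.7)+(7.7 × 10⁻⁴)(+6.86) = 1.6 × 10⁻³ → stable
The 79–92 m interval has Δρ < 0: lighter water underlies denser water.

79–92 m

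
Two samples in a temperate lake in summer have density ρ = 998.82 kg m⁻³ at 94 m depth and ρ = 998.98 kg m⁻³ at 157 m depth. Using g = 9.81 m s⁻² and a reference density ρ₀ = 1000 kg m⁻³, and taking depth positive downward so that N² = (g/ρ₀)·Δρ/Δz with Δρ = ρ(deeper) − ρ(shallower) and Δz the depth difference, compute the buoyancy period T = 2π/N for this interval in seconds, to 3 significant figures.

Δρ = 998.98 − 998.82 = 0.16 kg m⁻³ over Δz = 157 − 94 = 63 m.
N² = (9.81/1000) × (0.16/63) = 2.4914 × 10⁻⁵ s⁻².
N = √(2.4914 × 10⁻⁵) = 4.9914 × 10⁻³ rad s⁻¹, so T = 2π/N = 1.2588 × 10³ s ≈ 1.26 × 10³ s.

1.26 × 10³ s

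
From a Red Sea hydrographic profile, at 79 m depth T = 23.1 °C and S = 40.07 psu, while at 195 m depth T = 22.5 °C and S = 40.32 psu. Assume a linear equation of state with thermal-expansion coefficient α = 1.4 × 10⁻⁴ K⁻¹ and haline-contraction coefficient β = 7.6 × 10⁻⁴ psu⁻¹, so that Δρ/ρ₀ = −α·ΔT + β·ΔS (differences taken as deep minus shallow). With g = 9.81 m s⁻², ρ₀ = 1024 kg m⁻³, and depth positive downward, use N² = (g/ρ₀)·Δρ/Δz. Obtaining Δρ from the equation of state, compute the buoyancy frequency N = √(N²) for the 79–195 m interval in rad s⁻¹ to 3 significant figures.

ΔT = -0.6 K, ΔS = +0.25 psu (deep − shallow).
Δρ/ρ₀ = −αΔT + βΔS = 8.40 × 10⁻⁵ + 1.90 × 10⁻⁴ = 2.74 × 10⁻⁴, so Δρ ≈ 0.2806 kg m⁻³.
N² = (g/ρ₀)·Δρ/Δz = g·(Δρ/ρ₀)/Δz = 9.81 × 2.74 × 10⁻⁴ / 116 = 2.3172 × 10⁻⁵ s⁻².
N = √(2.3172 × 10⁻⁵) = 4.8137 × 10⁻³ rad s⁻¹ ≈ 4.81 × 10⁻³ rad s⁻¹.

4.81 × 10⁻³ rad s⁻¹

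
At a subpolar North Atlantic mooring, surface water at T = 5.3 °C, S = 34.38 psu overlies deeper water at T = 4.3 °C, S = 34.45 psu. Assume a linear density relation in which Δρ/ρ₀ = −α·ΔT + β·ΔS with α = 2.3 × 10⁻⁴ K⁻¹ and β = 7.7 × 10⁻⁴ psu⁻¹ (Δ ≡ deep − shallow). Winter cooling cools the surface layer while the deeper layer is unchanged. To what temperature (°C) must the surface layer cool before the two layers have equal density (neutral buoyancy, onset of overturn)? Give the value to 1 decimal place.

Neutral buoyancy requires Δρ = 0, i.e. −α(T_deep − T_surf′) + β(S_deep − S_surf) = 0.
T_surf′ = T_deep − (β/α)·ΔS = 4.3 − (7.7 × 10⁻⁴/2.3 × 10⁻⁴)·(+0.07) = 4.066 °C.
Cooling required: 5.3 − (4.066) = 1.234 °C.

4.1 °C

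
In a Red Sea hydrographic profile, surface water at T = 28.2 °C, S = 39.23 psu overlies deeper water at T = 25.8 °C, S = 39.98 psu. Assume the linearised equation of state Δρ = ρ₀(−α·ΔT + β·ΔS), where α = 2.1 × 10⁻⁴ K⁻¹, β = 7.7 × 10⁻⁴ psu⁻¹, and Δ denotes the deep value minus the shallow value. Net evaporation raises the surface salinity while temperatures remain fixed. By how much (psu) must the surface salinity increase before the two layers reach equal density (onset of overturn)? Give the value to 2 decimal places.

1.40 psu

Neutral buoyancy requires −α(T_deep − T_surf) + β(S_deep − S_surf′) = 0.
S_surf′ = S_deep − (α/β)·ΔT = 39.98 − (2.1 × 10⁻⁴/7.7 × 10⁻⁴)·(-2.4) = 40.6345 psu.
Increase required: 40.6345 − 39.23 = 1.4045 psu.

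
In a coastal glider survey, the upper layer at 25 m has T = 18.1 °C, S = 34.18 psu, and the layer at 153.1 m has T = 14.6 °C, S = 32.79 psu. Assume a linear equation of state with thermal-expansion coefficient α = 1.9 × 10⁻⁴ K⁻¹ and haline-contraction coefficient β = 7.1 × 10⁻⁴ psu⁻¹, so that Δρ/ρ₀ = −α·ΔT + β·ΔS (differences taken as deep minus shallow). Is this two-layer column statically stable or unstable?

unstable

ΔT = 14.6 − 18.1 = -3.5 K and ΔS = 32.79 − 34.18 = -1.39 psu (deep − shallow).
−αΔT = 6.65 × 10⁻⁴; βΔS = -9.869 × 10⁻⁴; sum Δρ/ρ₀ = -3.219 × 10⁻⁴.
Δρ/ρ₀ < 0, so Δρ < 0: deeper water is lighter → statically unstable; the column would overturn.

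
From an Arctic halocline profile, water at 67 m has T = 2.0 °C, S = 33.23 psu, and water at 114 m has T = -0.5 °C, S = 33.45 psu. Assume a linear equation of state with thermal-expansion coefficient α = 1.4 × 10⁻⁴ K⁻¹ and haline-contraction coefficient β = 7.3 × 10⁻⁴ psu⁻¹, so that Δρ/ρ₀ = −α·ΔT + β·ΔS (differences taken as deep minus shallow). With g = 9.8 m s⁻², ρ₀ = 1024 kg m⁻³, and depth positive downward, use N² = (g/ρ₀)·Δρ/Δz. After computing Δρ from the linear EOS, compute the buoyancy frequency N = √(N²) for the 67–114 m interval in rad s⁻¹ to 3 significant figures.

ΔT = -2.5 K, ΔS = +0.22 psu (deep − shallow).
Δρ/ρ₀ = −αΔT + βΔS = 3.50 × 10⁻⁴ + 1.606 × 10⁻⁴ = 5.106 × 10⁻⁴, so Δρ ≈ 0.5229 kg m⁻³.
N² = (g/ρ₀)·Δρ/Δz = g·(Δρ/ρ₀)/Δz = 9.8 × 5.106 × 10⁻⁴ / 47 = 1.0647 × 10⁻⁴ s⁻².
N = √(1.0647 × 10⁻⁴) = 0.010318 rad s⁻¹ ≈ 0.0103 rad s⁻¹.

0.0103 rad s⁻¹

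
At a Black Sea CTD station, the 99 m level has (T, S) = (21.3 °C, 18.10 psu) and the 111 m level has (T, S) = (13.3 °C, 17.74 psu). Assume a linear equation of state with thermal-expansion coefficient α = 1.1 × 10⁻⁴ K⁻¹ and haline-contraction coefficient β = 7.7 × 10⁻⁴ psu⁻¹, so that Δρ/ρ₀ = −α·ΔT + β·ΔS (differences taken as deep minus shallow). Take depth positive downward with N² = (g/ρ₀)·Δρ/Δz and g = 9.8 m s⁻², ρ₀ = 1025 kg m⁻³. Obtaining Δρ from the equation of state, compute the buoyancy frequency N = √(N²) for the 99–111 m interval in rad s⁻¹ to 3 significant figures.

0.0222 rad s⁻¹

ΔT = -8.0 K, ΔS = -0.36 psu (deep − shallow).
Δρ/ρ₀ = −αΔT + βΔS = 8.80 × 10⁻⁴ − 2.772 × 10⁻⁴ = 6.028 × 10⁻⁴, so Δρ ≈ 0.6179 kg m⁻³.
N² = (g/ρ₀)·Δρ/Δz = g·(Δρ/ρ₀)/Δz = 9.8 × 6.028 × 10⁻⁴ / 12 = 4.9229 × 10⁻⁴ s⁻².
N = √(4.9229 × 10⁻⁴) = 0.022188 rad s⁻¹ ≈ 0.0222 rad s⁻¹.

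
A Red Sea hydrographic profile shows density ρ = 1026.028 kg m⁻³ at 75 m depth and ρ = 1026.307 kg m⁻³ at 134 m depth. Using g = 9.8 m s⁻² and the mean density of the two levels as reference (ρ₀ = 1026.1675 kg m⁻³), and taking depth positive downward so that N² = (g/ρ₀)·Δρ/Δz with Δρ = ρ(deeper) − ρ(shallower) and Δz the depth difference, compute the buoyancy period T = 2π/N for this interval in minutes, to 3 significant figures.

15.6 min

Δρ = 1026.307 − 1026.028 = 0.279 kg m⁻³ over Δz = 134 − 75 = 59 m.
N² = (9.8/1026.1675) × (0.279/59) = 4.5161 × 10⁻⁵ s⁻².
N = √(4.5161 × 10⁻⁵) = 6.7202 × 10⁻³ rad s⁻¹, so T = 2π/N = 934.97 s = 15.583 min ≈ 15.6 min.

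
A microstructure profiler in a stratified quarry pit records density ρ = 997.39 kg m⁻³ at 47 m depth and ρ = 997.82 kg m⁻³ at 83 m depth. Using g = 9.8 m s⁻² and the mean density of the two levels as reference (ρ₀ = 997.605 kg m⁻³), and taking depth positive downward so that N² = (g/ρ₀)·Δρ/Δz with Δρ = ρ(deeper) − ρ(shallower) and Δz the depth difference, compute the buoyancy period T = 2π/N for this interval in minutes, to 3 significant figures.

Δρ = 997.82 − 997.39 = 0.43 kg m⁻³ over Δz = 83 − 47 = 36 m.
N² = (9.8/997.605) × (0.43/36) = 1.1734 × 10⁻⁴ s⁻².
N = √(1.1734 × 10⁻⁴) = 0.010832 rad s⁻¹, so T = 2π/N = 580.06 s = 9.6677 min ≈ 9.67 min.

9.67 min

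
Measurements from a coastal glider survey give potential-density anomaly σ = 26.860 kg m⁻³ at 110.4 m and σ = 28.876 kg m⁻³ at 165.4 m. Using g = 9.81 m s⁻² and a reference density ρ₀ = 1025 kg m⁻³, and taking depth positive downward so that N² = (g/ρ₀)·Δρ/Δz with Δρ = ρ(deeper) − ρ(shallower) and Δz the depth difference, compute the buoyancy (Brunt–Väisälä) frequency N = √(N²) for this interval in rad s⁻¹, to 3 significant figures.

Δρ = 1028.876 − 1026.860 = 2.016 kg m⁻³ over Δz = 165.4 − 110.4 = 55 m.
N² = (9.81/1025) × (2.016/55) = 3.5081 × 10⁻⁴ s⁻².
N = √(3.5081 × 10⁻⁴) = 0.018730 rad s⁻¹ ≈ 0.0187 rad s⁻¹.

0.0187 rad s⁻¹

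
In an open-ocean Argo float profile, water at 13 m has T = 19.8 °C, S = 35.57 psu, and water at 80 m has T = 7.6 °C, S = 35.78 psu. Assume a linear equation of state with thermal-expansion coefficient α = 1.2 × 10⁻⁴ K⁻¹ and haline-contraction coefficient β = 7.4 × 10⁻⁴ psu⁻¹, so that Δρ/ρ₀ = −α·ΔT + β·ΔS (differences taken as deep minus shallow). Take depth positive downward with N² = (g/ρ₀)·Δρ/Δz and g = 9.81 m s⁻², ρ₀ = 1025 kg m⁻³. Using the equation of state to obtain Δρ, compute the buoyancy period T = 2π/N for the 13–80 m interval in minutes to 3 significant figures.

ΔT = -12.2 K, ΔS = +0.21 psu (deep − shallow).
Δρ/ρ₀ = −αΔT + βΔS = 1.464 × 10⁻³ + 1.554 × 10⁻⁴ = 1.6194 × 10⁻³, so Δρ ≈ 1.660 kg m⁻³.
N² = (g/ρ₀)·Δρ/Δz = g·(Δρ/ρ₀)/Δz = 9.81 × 1.6194 × 10⁻³ / 67 = 2.3711 × 10⁻⁴ s⁻².
N = √(2.3711 × 10⁻⁴) = 0.015398 rad s⁻¹ → T = 2π/N = 408.05 s = 6.8008 min ≈ 6.80 min.

6.80 min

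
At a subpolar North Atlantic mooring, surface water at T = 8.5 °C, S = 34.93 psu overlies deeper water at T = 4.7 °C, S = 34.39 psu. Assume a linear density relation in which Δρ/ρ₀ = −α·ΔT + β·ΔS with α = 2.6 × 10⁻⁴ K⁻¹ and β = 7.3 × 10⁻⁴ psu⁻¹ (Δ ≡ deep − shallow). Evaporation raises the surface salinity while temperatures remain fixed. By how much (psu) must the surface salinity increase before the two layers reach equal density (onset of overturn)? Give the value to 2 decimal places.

Neutral buoyancy requires −α(T_deep − T_surf) + β(S_deep − S_surf′) = 0.
S_surf′ = S_deep − (α/β)·ΔT = 34.39 − (2.6 × 10⁻⁴/7.3 × 10⁻⁴)·(-3.8) = 35.7434 psu.
Increase required: 35.7434 − 34.93 = 0.8134 psu.

0.81 psu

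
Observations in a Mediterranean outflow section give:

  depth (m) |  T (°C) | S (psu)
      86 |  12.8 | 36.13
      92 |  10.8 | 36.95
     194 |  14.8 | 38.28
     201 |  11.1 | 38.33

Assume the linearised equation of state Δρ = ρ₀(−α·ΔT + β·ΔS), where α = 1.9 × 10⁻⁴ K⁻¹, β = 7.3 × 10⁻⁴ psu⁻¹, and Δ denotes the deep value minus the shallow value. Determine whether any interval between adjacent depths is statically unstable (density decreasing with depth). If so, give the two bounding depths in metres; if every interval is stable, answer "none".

none

Evaluate Δρ/ρ₀ = −αΔT + βΔS across each adjacent pair:
  86–92 m: −αΔT+βΔS = −(1.9 × 10⁻⁴)(-2.0)+(7.3 × 10⁻⁴)(+0.82) = 9.8 × 10⁻⁴ → stable
  92–194 m: −αΔT+βΔS = −(1.9 × 10⁻⁴)(+4.0)+(7.3 × 10⁻⁴)(+1.33) = 2.1 × 10⁻⁴ → stable
  194–201 m: −αΔT+βΔS = −(1.9 × 10⁻⁴)(-3.7)+(7.3 × 10⁻⁴)(+0.05) = 7.4 × 10⁻⁴ → stable
Every interval has Δρ > 0: the column is stably stratified throughout.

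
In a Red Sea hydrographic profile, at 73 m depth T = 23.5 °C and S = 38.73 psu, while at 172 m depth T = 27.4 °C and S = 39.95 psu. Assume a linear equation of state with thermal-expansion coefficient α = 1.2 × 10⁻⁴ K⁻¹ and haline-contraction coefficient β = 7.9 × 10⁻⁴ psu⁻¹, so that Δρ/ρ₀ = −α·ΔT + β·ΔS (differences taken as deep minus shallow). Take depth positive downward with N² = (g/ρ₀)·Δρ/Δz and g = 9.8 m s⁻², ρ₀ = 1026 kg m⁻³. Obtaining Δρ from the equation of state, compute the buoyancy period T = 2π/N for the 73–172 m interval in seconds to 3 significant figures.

897 s

ΔT = +3.9 K, ΔS = +1.22 psu (deep − shallow).
Δρ/ρ₀ = −αΔT + βΔS = -4.68 × 10⁻⁴ + 9.638 × 10⁻⁴ = 4.958 × 10⁻⁴, so Δρ ≈ 0.5087 kg m⁻³.
N² = (g/ρ₀)·Δρ/Δz = g·(Δρ/ρ₀)/Δz = 9.8 × 4.958 × 10⁻⁴ / 99 = 4.9079 × 10⁻⁵ s⁻².
N = √(4.9079 × 10⁻⁵) = 7.0056 × 10⁻³ rad s⁻¹ → T = 2π/N = 896.88 s ≈ 897 s.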